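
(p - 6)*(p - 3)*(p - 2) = p^3 - 11*p^2 + 36*p - 36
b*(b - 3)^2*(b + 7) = b^4 + b^3 - 33*b^2 + 63*b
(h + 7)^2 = h^2 + 14*h + 49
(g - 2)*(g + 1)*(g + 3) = g^3 + 2*g^2 - 5*g - 6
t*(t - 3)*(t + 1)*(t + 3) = t^4 + t^3 - 9*t^2 - 9*t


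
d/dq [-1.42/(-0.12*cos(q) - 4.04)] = 0.1704*sin(q)/(0.12*cos(q) + 4.04)^2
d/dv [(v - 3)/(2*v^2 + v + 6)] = (2*v^2 + v - (v - 3)*(4*v + 1) + 6)/(2*v^2 + v + 6)^2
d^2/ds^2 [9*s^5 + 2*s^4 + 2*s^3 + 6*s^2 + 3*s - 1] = 180*s^3 + 24*s^2 + 12*s + 12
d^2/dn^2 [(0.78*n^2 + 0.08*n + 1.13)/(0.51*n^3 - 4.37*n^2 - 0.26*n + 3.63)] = (0.405756*n^6 + 0.124847999999993*n^5 + 3.07774800000001*n^4 - 59.206844*n^3 + 201.040014*n^2 + 2.76591*n + 56.710354)/(0.132651*n^9 - 3.409911*n^8 + 29.015379*n^7 - 77.144192*n^6 - 63.33324*n^5 + 204.190977*n^4 + 44.889517*n^3 - 172.012995*n^2 - 10.277982*n + 47.832147)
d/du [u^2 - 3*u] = 2*u - 3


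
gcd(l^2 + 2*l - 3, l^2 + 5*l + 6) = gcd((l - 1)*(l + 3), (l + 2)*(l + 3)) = l + 3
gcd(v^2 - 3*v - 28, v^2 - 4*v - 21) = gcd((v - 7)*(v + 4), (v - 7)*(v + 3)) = v - 7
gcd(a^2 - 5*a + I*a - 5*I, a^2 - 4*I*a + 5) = a + I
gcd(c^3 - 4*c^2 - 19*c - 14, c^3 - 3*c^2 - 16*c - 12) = c^2 + 3*c + 2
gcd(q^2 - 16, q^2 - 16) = q^2 - 16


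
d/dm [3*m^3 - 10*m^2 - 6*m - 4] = 9*m^2 - 20*m - 6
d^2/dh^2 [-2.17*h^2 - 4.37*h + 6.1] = -4.34000000000000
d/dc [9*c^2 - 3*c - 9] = 18*c - 3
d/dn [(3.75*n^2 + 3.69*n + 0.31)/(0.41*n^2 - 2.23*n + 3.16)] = (-9.8754*n^2 + 23.4458*n + 12.3517)/(0.1681*n^4 - 1.8286*n^3 + 7.5641*n^2 - 14.0936*n + 9.9856)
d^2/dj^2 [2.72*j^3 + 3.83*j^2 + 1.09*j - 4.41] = 16.32*j + 7.66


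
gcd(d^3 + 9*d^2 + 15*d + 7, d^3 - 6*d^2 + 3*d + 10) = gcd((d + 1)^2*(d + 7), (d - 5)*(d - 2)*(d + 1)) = d + 1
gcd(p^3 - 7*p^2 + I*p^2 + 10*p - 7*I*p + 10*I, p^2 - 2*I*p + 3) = p + I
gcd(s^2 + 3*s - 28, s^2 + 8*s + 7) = s + 7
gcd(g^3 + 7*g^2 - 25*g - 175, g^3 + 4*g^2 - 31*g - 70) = g^2 + 2*g - 35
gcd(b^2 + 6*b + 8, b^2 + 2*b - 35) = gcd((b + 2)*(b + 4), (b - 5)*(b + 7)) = 1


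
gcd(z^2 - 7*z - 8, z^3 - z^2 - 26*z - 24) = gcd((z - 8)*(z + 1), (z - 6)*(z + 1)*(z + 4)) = z + 1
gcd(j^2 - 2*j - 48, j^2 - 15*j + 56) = j - 8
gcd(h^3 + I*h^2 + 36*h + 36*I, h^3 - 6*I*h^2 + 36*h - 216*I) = h^2 + 36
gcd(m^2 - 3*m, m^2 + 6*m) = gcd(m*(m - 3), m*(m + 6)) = m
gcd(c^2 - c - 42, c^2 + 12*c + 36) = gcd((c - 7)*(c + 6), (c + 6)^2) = c + 6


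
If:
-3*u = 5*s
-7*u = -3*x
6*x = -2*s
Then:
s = 0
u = 0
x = 0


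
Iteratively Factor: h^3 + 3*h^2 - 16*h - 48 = (h - 4)*(h^2 + 7*h + 12) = (h - 4)*(h + 4)*(h + 3)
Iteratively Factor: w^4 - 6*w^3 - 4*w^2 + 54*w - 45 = (w - 3)*(w^3 - 3*w^2 - 13*w + 15) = (w - 3)*(w + 3)*(w^2 - 6*w + 5) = (w - 3)*(w - 1)*(w + 3)*(w - 5)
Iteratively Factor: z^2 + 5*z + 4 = (z + 4)*(z + 1)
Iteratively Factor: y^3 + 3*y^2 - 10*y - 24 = (y + 4)*(y^2 - y - 6) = (y - 3)*(y + 4)*(y + 2)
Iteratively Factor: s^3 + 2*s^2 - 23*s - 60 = (s - 5)*(s^2 + 7*s + 12) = (s - 5)*(s + 3)*(s + 4)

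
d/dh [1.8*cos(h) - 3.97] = -1.8*sin(h)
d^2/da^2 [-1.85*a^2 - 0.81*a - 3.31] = -3.70000000000000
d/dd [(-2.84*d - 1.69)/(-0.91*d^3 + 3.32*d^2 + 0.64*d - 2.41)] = (-5.1688*d^3 + 4.8151*d^2 + 11.2216*d + 7.926)/(0.8281*d^6 - 6.0424*d^5 + 9.8576*d^4 + 8.6358*d^3 - 15.5928*d^2 - 3.0848*d + 5.8081)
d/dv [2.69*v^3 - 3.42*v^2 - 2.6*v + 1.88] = 8.07*v^2 - 6.84*v - 2.6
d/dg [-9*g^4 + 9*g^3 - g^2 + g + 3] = -36*g^3 + 27*g^2 - 2*g + 1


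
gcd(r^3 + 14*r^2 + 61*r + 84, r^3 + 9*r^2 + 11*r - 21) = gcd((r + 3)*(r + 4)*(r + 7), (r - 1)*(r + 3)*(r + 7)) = r^2 + 10*r + 21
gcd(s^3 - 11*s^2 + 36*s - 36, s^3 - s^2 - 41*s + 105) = s - 3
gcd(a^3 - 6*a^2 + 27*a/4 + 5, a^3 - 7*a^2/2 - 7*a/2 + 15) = a - 5/2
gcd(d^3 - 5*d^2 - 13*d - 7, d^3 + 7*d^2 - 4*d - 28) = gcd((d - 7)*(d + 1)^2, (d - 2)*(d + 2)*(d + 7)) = 1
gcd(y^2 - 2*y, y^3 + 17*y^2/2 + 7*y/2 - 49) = y - 2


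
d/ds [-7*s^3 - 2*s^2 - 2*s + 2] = -21*s^2 - 4*s - 2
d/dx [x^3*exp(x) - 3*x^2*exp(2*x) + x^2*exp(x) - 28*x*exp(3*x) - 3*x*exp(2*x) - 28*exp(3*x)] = (x^3 - 6*x^2*exp(x) + 4*x^2 - 84*x*exp(2*x) - 12*x*exp(x) + 2*x - 112*exp(2*x) - 3*exp(x))*exp(x)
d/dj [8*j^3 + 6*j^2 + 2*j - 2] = 24*j^2 + 12*j + 2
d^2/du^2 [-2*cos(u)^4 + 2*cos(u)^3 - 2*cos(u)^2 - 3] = 32*sin(u)^4 - 48*sin(u)^2 - 3*cos(u)/2 - 9*cos(3*u)/2 + 12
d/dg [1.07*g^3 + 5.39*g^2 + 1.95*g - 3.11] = 3.21*g^2 + 10.78*g + 1.95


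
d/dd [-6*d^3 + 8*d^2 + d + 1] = -18*d^2 + 16*d + 1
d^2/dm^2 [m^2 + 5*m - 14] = 2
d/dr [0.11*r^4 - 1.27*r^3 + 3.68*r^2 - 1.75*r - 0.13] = 0.44*r^3 - 3.81*r^2 + 7.36*r - 1.75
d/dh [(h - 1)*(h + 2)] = 2*h + 1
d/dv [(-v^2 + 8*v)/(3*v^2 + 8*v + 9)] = 2*(-16*v^2 - 9*v + 36)/(9*v^4 + 48*v^3 + 118*v^2 + 144*v + 81)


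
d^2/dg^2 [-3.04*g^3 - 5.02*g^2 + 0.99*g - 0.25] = -18.24*g - 10.04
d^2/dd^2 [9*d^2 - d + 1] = 18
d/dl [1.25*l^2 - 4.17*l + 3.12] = 2.5*l - 4.17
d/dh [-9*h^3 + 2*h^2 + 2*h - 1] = -27*h^2 + 4*h + 2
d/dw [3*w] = 3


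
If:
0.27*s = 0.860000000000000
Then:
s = 3.19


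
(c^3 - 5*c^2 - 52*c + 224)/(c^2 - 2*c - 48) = (c^2 + 3*c - 28)/(c + 6)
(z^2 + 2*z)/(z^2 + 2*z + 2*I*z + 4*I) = z/(z + 2*I)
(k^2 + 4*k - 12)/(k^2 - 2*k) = (k + 6)/k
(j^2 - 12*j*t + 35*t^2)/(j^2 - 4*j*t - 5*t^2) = (j - 7*t)/(j + t)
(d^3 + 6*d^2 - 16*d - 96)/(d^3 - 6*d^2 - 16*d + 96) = (d + 6)/(d - 6)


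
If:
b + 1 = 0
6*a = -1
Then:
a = -1/6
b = -1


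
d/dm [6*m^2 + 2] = 12*m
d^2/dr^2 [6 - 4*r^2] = -8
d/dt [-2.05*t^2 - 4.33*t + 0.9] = -4.1*t - 4.33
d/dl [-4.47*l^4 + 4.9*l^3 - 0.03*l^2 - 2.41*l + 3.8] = -17.88*l^3 + 14.7*l^2 - 0.06*l - 2.41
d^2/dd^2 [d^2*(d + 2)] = 6*d + 4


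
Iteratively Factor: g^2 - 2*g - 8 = (g + 2)*(g - 4)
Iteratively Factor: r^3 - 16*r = (r)*(r^2 - 16) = r*(r - 4)*(r + 4)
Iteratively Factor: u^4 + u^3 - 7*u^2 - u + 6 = (u + 3)*(u^3 - 2*u^2 - u + 2) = (u - 2)*(u + 3)*(u^2 - 1) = (u - 2)*(u + 1)*(u + 3)*(u - 1)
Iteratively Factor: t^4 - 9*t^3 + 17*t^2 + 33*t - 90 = (t - 3)*(t^3 - 6*t^2 - t + 30) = (t - 5)*(t - 3)*(t^2 - t - 6) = (t - 5)*(t - 3)*(t + 2)*(t - 3)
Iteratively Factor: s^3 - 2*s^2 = (s)*(s^2 - 2*s) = s^2*(s - 2)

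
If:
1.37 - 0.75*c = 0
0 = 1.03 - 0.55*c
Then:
No Solution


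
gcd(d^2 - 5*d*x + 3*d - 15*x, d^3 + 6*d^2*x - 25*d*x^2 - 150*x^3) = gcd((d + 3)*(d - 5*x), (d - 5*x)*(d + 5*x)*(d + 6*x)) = -d + 5*x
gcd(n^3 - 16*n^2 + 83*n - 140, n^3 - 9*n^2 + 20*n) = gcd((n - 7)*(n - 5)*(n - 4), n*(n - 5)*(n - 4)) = n^2 - 9*n + 20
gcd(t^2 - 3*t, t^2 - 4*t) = t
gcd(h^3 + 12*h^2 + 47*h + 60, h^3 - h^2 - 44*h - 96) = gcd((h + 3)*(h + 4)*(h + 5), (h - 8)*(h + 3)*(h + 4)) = h^2 + 7*h + 12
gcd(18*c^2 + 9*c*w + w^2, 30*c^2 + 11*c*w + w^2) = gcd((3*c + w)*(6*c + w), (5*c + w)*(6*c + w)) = 6*c + w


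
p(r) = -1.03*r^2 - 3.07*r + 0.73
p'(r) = -2.06*r - 3.07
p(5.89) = -53.09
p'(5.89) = -15.20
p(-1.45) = 3.02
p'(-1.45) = -0.08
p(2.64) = -14.55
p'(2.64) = -8.51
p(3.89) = -26.80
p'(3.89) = -11.08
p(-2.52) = 1.93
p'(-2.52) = 2.12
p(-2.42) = 2.13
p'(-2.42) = 1.92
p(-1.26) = 2.96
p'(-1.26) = -0.47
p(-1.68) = 2.98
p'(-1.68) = 0.39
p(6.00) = -54.77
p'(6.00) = -15.43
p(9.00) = -110.33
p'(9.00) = -21.61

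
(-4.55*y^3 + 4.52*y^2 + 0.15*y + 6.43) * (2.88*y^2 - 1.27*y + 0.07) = -13.104*y^5 + 18.7961*y^4 - 5.6269*y^3 + 18.6443*y^2 - 8.1556*y + 0.4501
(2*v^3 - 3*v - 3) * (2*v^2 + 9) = 4*v^5 + 12*v^3 - 6*v^2 - 27*v - 27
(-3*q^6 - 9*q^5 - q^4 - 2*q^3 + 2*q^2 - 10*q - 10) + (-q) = -3*q^6 - 9*q^5 - q^4 - 2*q^3 + 2*q^2 - 11*q - 10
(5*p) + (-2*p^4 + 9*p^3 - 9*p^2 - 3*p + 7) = -2*p^4 + 9*p^3 - 9*p^2 + 2*p + 7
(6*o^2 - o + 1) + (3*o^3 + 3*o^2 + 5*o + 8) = 3*o^3 + 9*o^2 + 4*o + 9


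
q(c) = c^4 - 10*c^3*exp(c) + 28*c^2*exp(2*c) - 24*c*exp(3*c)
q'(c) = -10*c^3*exp(c) + 4*c^3 + 56*c^2*exp(2*c) - 30*c^2*exp(c) - 72*c*exp(3*c) + 56*c*exp(2*c) - 24*exp(3*c)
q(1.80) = -6586.88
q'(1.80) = -24596.05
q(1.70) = -4527.98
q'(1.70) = -17034.71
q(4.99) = -365056144.52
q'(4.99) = -1180071725.96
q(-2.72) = 68.91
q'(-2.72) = -80.67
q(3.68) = -4927449.49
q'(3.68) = -16527010.04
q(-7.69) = 3499.16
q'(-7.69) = -1817.76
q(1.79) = -6345.37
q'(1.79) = -23711.79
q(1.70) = -4527.98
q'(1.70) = -17034.71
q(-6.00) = 1301.36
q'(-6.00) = -861.31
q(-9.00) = 6561.90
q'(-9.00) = -2915.40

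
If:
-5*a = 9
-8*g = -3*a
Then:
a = -9/5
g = -27/40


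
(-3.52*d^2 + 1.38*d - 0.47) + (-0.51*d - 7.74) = -3.52*d^2 + 0.87*d - 8.21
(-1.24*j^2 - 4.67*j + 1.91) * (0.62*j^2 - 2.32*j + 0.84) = -0.7688*j^4 - 0.0186000000000002*j^3 + 10.977*j^2 - 8.354*j + 1.6044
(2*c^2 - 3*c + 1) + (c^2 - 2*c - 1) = 3*c^2 - 5*c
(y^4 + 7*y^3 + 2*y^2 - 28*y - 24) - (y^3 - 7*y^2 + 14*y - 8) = y^4 + 6*y^3 + 9*y^2 - 42*y - 16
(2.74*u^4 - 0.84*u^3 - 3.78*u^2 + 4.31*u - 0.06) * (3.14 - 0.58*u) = -1.5892*u^5 + 9.0908*u^4 - 0.4452*u^3 - 14.369*u^2 + 13.5682*u - 0.1884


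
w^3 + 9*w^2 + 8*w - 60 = (w - 2)*(w + 5)*(w + 6)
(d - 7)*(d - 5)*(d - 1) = d^3 - 13*d^2 + 47*d - 35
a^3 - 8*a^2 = a^2*(a - 8)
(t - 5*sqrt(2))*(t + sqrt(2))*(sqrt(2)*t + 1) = sqrt(2)*t^3 - 7*t^2 - 14*sqrt(2)*t - 10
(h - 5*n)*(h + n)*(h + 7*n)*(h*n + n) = h^4*n + 3*h^3*n^2 + h^3*n - 33*h^2*n^3 + 3*h^2*n^2 - 35*h*n^4 - 33*h*n^3 - 35*n^4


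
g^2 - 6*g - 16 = (g - 8)*(g + 2)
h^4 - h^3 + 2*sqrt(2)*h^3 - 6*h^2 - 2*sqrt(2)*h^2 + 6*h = h*(h - 1)*(h - sqrt(2))*(h + 3*sqrt(2))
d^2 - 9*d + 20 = (d - 5)*(d - 4)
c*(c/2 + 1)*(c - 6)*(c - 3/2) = c^4/2 - 11*c^3/4 - 3*c^2 + 9*c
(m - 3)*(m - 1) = m^2 - 4*m + 3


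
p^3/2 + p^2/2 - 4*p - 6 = (p/2 + 1)*(p - 3)*(p + 2)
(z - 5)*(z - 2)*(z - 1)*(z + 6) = z^4 - 2*z^3 - 31*z^2 + 92*z - 60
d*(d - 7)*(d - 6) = d^3 - 13*d^2 + 42*d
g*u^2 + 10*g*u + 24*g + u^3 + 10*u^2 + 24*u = (g + u)*(u + 4)*(u + 6)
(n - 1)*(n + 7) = n^2 + 6*n - 7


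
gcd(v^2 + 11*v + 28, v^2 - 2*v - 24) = v + 4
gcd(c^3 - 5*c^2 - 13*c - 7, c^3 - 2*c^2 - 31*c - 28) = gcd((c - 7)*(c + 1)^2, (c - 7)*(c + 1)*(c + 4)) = c^2 - 6*c - 7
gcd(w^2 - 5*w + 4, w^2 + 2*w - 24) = w - 4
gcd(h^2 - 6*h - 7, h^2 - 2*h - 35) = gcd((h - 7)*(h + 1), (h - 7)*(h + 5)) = h - 7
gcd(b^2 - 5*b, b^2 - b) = b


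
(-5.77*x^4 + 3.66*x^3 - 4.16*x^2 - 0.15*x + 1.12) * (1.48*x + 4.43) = -8.5396*x^5 - 20.1443*x^4 + 10.057*x^3 - 18.6508*x^2 + 0.9931*x + 4.9616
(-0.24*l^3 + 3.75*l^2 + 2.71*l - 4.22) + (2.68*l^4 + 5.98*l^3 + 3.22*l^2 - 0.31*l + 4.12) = 2.68*l^4 + 5.74*l^3 + 6.97*l^2 + 2.4*l - 0.0999999999999996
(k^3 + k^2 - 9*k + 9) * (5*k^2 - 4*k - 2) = 5*k^5 + k^4 - 51*k^3 + 79*k^2 - 18*k - 18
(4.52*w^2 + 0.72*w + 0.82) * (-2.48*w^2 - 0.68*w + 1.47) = -11.2096*w^4 - 4.8592*w^3 + 4.1212*w^2 + 0.5008*w + 1.2054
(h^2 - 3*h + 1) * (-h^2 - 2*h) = -h^4 + h^3 + 5*h^2 - 2*h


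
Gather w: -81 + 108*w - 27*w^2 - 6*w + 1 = -27*w^2 + 102*w - 80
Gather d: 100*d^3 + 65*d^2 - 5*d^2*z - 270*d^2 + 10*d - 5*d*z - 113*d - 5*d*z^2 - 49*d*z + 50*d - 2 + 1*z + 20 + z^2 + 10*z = 100*d^3 + d^2*(-5*z - 205) + d*(-5*z^2 - 54*z - 53) + z^2 + 11*z + 18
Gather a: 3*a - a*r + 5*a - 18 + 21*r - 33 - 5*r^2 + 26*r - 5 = a*(8 - r) - 5*r^2 + 47*r - 56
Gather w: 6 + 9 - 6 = 9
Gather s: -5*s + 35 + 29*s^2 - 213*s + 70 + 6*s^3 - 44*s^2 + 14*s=6*s^3 - 15*s^2 - 204*s + 105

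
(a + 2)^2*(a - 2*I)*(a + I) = a^4 + 4*a^3 - I*a^3 + 6*a^2 - 4*I*a^2 + 8*a - 4*I*a + 8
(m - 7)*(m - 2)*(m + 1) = m^3 - 8*m^2 + 5*m + 14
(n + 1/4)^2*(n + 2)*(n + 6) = n^4 + 17*n^3/2 + 257*n^2/16 + 13*n/2 + 3/4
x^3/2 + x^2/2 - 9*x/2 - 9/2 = (x/2 + 1/2)*(x - 3)*(x + 3)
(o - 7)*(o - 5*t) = o^2 - 5*o*t - 7*o + 35*t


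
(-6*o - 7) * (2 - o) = 6*o^2 - 5*o - 14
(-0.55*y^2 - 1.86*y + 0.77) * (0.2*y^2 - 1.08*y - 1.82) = -0.11*y^4 + 0.222*y^3 + 3.1638*y^2 + 2.5536*y - 1.4014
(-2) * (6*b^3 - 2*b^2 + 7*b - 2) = -12*b^3 + 4*b^2 - 14*b + 4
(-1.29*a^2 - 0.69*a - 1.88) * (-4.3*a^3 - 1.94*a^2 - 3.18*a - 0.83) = 5.547*a^5 + 5.4696*a^4 + 13.5248*a^3 + 6.9121*a^2 + 6.5511*a + 1.5604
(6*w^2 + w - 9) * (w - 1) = 6*w^3 - 5*w^2 - 10*w + 9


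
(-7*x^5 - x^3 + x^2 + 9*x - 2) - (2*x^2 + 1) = -7*x^5 - x^3 - x^2 + 9*x - 3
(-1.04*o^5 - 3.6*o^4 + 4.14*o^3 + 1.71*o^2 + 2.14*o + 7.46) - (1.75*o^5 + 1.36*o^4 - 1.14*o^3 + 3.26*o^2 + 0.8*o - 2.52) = -2.79*o^5 - 4.96*o^4 + 5.28*o^3 - 1.55*o^2 + 1.34*o + 9.98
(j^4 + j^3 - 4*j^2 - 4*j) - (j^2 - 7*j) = j^4 + j^3 - 5*j^2 + 3*j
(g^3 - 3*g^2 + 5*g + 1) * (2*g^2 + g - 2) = 2*g^5 - 5*g^4 + 5*g^3 + 13*g^2 - 9*g - 2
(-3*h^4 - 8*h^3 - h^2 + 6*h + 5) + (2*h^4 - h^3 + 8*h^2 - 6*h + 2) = -h^4 - 9*h^3 + 7*h^2 + 7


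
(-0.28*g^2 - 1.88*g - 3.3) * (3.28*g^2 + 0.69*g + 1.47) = -0.9184*g^4 - 6.3596*g^3 - 12.5328*g^2 - 5.0406*g - 4.851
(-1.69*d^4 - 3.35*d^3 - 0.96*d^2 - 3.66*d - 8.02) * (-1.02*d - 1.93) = 1.7238*d^5 + 6.6787*d^4 + 7.4447*d^3 + 5.586*d^2 + 15.2442*d + 15.4786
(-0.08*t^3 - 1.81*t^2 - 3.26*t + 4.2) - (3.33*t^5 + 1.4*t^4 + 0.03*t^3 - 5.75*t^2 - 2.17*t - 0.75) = -3.33*t^5 - 1.4*t^4 - 0.11*t^3 + 3.94*t^2 - 1.09*t + 4.95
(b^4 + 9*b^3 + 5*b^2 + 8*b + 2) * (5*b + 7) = 5*b^5 + 52*b^4 + 88*b^3 + 75*b^2 + 66*b + 14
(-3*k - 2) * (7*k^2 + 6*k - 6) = -21*k^3 - 32*k^2 + 6*k + 12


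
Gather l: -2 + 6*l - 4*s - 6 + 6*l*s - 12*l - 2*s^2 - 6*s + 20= l*(6*s - 6) - 2*s^2 - 10*s + 12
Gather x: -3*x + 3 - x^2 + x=-x^2 - 2*x + 3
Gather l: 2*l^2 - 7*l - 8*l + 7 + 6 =2*l^2 - 15*l + 13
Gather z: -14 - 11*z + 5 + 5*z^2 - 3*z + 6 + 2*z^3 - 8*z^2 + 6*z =2*z^3 - 3*z^2 - 8*z - 3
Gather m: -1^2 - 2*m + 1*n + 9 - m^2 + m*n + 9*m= -m^2 + m*(n + 7) + n + 8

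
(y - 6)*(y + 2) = y^2 - 4*y - 12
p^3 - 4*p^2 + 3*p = p*(p - 3)*(p - 1)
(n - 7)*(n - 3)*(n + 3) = n^3 - 7*n^2 - 9*n + 63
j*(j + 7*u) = j^2 + 7*j*u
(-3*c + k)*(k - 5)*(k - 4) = -3*c*k^2 + 27*c*k - 60*c + k^3 - 9*k^2 + 20*k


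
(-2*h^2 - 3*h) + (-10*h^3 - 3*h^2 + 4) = -10*h^3 - 5*h^2 - 3*h + 4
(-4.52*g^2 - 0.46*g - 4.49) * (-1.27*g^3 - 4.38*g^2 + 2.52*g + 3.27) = 5.7404*g^5 + 20.3818*g^4 - 3.6733*g^3 + 3.7266*g^2 - 12.819*g - 14.6823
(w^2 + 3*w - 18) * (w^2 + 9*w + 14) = w^4 + 12*w^3 + 23*w^2 - 120*w - 252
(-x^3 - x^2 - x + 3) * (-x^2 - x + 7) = x^5 + 2*x^4 - 5*x^3 - 9*x^2 - 10*x + 21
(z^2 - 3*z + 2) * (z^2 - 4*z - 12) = z^4 - 7*z^3 + 2*z^2 + 28*z - 24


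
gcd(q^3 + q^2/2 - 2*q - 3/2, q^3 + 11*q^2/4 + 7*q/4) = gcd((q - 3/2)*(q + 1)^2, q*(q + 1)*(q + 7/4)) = q + 1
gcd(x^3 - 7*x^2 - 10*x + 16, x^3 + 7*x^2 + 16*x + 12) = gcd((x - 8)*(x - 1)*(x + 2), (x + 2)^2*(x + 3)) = x + 2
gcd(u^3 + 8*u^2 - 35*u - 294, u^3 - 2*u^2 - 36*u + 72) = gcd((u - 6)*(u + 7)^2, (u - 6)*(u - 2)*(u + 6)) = u - 6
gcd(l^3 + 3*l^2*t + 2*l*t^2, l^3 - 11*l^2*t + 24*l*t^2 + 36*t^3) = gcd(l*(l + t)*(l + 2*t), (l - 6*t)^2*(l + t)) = l + t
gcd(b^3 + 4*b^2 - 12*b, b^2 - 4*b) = b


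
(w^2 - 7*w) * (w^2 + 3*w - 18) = w^4 - 4*w^3 - 39*w^2 + 126*w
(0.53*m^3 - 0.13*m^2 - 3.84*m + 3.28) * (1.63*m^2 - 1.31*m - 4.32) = 0.8639*m^5 - 0.9062*m^4 - 8.3785*m^3 + 10.9384*m^2 + 12.292*m - 14.1696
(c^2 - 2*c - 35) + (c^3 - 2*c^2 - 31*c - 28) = c^3 - c^2 - 33*c - 63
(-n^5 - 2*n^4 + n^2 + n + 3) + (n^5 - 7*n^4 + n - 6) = -9*n^4 + n^2 + 2*n - 3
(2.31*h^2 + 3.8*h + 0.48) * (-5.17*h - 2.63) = -11.9427*h^3 - 25.7213*h^2 - 12.4756*h - 1.2624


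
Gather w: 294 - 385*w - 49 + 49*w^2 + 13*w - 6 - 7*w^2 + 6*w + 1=42*w^2 - 366*w + 240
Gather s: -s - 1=-s - 1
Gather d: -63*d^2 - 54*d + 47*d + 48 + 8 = -63*d^2 - 7*d + 56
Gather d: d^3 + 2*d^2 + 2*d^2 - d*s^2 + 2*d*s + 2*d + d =d^3 + 4*d^2 + d*(-s^2 + 2*s + 3)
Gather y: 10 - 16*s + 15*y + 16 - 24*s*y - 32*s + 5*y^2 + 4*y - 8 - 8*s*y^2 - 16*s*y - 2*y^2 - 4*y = -48*s + y^2*(3 - 8*s) + y*(15 - 40*s) + 18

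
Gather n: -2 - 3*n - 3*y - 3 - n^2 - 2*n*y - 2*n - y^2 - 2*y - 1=-n^2 + n*(-2*y - 5) - y^2 - 5*y - 6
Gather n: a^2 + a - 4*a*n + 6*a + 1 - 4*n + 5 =a^2 + 7*a + n*(-4*a - 4) + 6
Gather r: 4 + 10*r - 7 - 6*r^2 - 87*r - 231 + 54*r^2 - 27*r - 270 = 48*r^2 - 104*r - 504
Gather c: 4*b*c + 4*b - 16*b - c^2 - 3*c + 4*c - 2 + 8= -12*b - c^2 + c*(4*b + 1) + 6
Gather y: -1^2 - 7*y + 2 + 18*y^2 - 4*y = 18*y^2 - 11*y + 1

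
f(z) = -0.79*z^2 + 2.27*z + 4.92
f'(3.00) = -2.47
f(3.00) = 4.62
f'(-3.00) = 7.01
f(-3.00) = -9.00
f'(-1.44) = 4.55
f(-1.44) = 0.01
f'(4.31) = -4.54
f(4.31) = 0.03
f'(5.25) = -6.02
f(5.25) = -4.94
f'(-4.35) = 9.14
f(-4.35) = -19.90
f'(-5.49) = 10.94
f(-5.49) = -31.35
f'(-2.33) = 5.95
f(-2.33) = -4.66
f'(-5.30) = 10.64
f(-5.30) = -29.30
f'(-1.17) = 4.12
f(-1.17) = 1.18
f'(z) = 2.27 - 1.58*z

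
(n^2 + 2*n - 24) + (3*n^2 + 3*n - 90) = 4*n^2 + 5*n - 114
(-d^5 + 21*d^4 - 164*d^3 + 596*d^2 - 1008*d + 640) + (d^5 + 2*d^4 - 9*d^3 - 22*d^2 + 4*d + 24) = 23*d^4 - 173*d^3 + 574*d^2 - 1004*d + 664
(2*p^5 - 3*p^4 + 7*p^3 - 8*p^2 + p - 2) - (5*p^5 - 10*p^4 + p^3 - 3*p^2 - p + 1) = -3*p^5 + 7*p^4 + 6*p^3 - 5*p^2 + 2*p - 3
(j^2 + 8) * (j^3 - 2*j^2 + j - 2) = j^5 - 2*j^4 + 9*j^3 - 18*j^2 + 8*j - 16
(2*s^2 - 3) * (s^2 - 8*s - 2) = 2*s^4 - 16*s^3 - 7*s^2 + 24*s + 6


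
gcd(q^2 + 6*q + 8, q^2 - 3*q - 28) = q + 4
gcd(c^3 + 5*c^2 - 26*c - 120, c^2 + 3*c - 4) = c + 4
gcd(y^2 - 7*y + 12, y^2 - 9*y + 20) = y - 4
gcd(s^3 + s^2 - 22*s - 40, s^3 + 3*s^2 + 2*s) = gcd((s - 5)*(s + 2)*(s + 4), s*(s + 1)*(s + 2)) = s + 2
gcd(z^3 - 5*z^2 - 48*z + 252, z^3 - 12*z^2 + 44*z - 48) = z - 6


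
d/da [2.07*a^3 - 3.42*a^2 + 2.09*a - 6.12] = 6.21*a^2 - 6.84*a + 2.09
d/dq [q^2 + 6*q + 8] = 2*q + 6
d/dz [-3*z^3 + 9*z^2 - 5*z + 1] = -9*z^2 + 18*z - 5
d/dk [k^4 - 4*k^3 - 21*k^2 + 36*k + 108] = 4*k^3 - 12*k^2 - 42*k + 36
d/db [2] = 0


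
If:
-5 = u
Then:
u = -5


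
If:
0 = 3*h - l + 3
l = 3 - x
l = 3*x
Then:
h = -1/4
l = 9/4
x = 3/4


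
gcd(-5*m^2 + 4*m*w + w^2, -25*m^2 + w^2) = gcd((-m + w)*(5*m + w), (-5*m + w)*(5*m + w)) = 5*m + w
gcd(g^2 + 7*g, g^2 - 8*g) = g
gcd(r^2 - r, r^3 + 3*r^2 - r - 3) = r - 1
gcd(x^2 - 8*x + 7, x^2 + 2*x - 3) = x - 1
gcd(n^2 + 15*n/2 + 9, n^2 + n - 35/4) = 1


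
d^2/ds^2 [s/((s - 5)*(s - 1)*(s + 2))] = 2*(3*s^5 - 12*s^4 + 23*s^3 - 60*s^2 + 120*s + 70)/(s^9 - 12*s^8 + 27*s^7 + 134*s^6 - 429*s^5 - 528*s^4 + 1637*s^3 + 270*s^2 - 2100*s + 1000)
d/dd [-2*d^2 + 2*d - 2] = 2 - 4*d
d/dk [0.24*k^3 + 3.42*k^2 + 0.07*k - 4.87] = 0.72*k^2 + 6.84*k + 0.07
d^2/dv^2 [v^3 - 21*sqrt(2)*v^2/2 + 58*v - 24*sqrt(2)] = 6*v - 21*sqrt(2)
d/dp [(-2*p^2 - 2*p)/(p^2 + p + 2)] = 4*(-2*p - 1)/(p^4 + 2*p^3 + 5*p^2 + 4*p + 4)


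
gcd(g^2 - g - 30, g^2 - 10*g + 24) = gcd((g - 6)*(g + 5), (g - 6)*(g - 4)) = g - 6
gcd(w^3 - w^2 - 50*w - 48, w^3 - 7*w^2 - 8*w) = w^2 - 7*w - 8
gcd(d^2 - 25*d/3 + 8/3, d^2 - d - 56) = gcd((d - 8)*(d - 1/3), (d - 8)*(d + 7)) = d - 8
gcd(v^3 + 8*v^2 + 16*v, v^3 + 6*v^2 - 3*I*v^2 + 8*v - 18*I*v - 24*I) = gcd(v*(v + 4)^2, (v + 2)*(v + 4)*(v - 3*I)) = v + 4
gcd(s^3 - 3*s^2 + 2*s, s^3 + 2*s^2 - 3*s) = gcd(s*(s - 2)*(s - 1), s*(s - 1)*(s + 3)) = s^2 - s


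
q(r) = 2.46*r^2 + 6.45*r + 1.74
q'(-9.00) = -37.83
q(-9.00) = 142.95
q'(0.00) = 6.45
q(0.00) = 1.74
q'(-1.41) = -0.49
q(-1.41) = -2.46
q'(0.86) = 10.68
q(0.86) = 9.11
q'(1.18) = 12.26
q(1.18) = 12.78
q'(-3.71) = -11.80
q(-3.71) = 11.67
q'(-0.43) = 4.33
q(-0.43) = -0.58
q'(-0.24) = 5.27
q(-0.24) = 0.33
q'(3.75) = 24.90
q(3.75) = 60.52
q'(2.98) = 21.11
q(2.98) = 42.81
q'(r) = 4.92*r + 6.45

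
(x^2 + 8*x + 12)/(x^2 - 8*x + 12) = (x^2 + 8*x + 12)/(x^2 - 8*x + 12)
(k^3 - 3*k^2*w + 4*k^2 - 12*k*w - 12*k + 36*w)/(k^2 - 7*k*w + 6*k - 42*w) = (-k^2 + 3*k*w + 2*k - 6*w)/(-k + 7*w)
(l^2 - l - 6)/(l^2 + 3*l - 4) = (l^2 - l - 6)/(l^2 + 3*l - 4)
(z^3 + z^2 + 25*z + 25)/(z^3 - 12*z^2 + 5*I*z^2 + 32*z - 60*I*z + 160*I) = (z^2 + z*(1 - 5*I) - 5*I)/(z^2 - 12*z + 32)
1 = 1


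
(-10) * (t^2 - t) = -10*t^2 + 10*t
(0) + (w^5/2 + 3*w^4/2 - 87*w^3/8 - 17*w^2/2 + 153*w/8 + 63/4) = w^5/2 + 3*w^4/2 - 87*w^3/8 - 17*w^2/2 + 153*w/8 + 63/4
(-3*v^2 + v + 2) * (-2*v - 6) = 6*v^3 + 16*v^2 - 10*v - 12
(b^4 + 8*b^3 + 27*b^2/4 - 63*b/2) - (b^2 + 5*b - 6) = b^4 + 8*b^3 + 23*b^2/4 - 73*b/2 + 6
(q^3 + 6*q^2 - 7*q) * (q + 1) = q^4 + 7*q^3 - q^2 - 7*q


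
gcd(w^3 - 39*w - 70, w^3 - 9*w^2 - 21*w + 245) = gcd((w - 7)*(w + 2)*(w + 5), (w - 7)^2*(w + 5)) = w^2 - 2*w - 35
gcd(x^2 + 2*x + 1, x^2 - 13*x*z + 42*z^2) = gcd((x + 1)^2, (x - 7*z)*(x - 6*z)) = 1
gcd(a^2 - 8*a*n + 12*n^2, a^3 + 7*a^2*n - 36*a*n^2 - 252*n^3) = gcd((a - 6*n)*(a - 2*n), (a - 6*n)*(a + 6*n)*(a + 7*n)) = a - 6*n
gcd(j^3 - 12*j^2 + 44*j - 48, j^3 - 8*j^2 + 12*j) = j^2 - 8*j + 12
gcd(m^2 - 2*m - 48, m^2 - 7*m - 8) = m - 8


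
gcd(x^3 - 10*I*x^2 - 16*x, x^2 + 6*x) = x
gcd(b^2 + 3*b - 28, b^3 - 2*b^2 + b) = 1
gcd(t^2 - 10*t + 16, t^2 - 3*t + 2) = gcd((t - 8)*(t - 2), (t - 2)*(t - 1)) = t - 2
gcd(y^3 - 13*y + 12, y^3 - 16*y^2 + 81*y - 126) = y - 3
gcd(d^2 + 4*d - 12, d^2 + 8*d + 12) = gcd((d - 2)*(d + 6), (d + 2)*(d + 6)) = d + 6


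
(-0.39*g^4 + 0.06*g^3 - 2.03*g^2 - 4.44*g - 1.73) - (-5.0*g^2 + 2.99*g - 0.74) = -0.39*g^4 + 0.06*g^3 + 2.97*g^2 - 7.43*g - 0.99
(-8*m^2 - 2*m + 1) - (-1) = -8*m^2 - 2*m + 2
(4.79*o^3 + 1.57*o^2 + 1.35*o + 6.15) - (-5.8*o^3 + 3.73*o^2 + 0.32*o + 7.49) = 10.59*o^3 - 2.16*o^2 + 1.03*o - 1.34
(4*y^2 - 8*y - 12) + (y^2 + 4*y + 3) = 5*y^2 - 4*y - 9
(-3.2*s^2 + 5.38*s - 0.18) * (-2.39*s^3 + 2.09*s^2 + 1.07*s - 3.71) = 7.648*s^5 - 19.5462*s^4 + 8.2504*s^3 + 17.2524*s^2 - 20.1524*s + 0.6678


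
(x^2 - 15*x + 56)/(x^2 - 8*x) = (x - 7)/x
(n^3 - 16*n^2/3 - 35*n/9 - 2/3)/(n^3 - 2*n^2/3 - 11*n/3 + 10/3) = (9*n^3 - 48*n^2 - 35*n - 6)/(3*(3*n^3 - 2*n^2 - 11*n + 10))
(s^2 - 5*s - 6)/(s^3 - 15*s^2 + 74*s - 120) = (s + 1)/(s^2 - 9*s + 20)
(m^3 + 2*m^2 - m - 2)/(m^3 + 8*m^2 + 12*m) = (m^2 - 1)/(m*(m + 6))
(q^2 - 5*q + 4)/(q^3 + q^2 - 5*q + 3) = (q - 4)/(q^2 + 2*q - 3)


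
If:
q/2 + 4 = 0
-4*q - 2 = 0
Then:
No Solution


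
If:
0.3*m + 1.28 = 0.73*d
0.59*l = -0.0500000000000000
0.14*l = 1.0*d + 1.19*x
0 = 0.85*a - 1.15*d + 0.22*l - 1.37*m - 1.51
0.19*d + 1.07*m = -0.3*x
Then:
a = 4.40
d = 1.80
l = -0.08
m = 0.11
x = -1.52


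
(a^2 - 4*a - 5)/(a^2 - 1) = (a - 5)/(a - 1)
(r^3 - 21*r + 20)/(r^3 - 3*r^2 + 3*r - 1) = (r^2 + r - 20)/(r^2 - 2*r + 1)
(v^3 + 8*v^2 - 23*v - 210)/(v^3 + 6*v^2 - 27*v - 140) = (v + 6)/(v + 4)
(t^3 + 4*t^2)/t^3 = (t + 4)/t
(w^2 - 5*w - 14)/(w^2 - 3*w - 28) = (w + 2)/(w + 4)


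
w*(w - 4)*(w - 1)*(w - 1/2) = w^4 - 11*w^3/2 + 13*w^2/2 - 2*w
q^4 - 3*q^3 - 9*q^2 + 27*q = q*(q - 3)^2*(q + 3)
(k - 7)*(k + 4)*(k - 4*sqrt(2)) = k^3 - 4*sqrt(2)*k^2 - 3*k^2 - 28*k + 12*sqrt(2)*k + 112*sqrt(2)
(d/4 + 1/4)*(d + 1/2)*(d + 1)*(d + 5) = d^4/4 + 15*d^3/8 + 29*d^2/8 + 21*d/8 + 5/8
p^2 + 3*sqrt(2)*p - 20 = (p - 2*sqrt(2))*(p + 5*sqrt(2))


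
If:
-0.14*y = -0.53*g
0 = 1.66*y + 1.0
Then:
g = -0.16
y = -0.60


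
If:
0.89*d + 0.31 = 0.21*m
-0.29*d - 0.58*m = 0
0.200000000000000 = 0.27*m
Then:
No Solution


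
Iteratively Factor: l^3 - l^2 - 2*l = (l)*(l^2 - l - 2) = l*(l + 1)*(l - 2)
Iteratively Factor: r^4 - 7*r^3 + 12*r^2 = (r)*(r^3 - 7*r^2 + 12*r) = r*(r - 4)*(r^2 - 3*r) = r*(r - 4)*(r - 3)*(r)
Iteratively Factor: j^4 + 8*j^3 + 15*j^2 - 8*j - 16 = (j + 4)*(j^3 + 4*j^2 - j - 4) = (j - 1)*(j + 4)*(j^2 + 5*j + 4) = (j - 1)*(j + 4)^2*(j + 1)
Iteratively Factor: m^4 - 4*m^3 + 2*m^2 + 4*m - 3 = (m - 1)*(m^3 - 3*m^2 - m + 3) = (m - 3)*(m - 1)*(m^2 - 1) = (m - 3)*(m - 1)*(m + 1)*(m - 1)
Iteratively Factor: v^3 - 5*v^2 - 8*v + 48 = (v - 4)*(v^2 - v - 12) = (v - 4)*(v + 3)*(v - 4)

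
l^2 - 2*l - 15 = (l - 5)*(l + 3)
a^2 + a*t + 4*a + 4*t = (a + 4)*(a + t)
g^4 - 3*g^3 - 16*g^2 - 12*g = g*(g - 6)*(g + 1)*(g + 2)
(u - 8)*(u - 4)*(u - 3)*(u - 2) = u^4 - 17*u^3 + 98*u^2 - 232*u + 192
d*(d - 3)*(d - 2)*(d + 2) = d^4 - 3*d^3 - 4*d^2 + 12*d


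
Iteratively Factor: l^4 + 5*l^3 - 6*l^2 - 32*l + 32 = (l - 1)*(l^3 + 6*l^2 - 32) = (l - 2)*(l - 1)*(l^2 + 8*l + 16) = (l - 2)*(l - 1)*(l + 4)*(l + 4)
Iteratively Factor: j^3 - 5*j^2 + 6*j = (j - 3)*(j^2 - 2*j) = (j - 3)*(j - 2)*(j)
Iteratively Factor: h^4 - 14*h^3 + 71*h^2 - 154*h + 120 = (h - 4)*(h^3 - 10*h^2 + 31*h - 30) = (h - 4)*(h - 3)*(h^2 - 7*h + 10) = (h - 5)*(h - 4)*(h - 3)*(h - 2)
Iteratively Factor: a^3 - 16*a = (a + 4)*(a^2 - 4*a) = a*(a + 4)*(a - 4)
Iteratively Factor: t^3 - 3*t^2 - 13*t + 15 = (t + 3)*(t^2 - 6*t + 5) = (t - 1)*(t + 3)*(t - 5)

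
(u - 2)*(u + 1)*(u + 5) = u^3 + 4*u^2 - 7*u - 10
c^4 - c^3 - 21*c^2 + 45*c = c*(c - 3)^2*(c + 5)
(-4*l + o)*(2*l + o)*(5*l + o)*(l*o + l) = -40*l^4*o - 40*l^4 - 18*l^3*o^2 - 18*l^3*o + 3*l^2*o^3 + 3*l^2*o^2 + l*o^4 + l*o^3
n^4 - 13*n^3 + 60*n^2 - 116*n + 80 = (n - 5)*(n - 4)*(n - 2)^2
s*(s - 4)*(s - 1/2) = s^3 - 9*s^2/2 + 2*s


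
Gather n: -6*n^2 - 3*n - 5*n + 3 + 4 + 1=-6*n^2 - 8*n + 8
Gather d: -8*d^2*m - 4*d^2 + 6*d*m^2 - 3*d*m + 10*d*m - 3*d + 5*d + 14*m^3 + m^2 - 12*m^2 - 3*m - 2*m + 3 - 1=d^2*(-8*m - 4) + d*(6*m^2 + 7*m + 2) + 14*m^3 - 11*m^2 - 5*m + 2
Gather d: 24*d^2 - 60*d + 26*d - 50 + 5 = 24*d^2 - 34*d - 45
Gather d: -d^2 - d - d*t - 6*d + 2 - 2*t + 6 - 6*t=-d^2 + d*(-t - 7) - 8*t + 8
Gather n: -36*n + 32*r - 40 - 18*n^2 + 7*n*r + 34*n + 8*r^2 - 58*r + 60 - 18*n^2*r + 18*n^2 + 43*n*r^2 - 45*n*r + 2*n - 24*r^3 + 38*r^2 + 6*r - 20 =-18*n^2*r + n*(43*r^2 - 38*r) - 24*r^3 + 46*r^2 - 20*r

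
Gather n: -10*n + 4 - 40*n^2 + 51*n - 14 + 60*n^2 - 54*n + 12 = 20*n^2 - 13*n + 2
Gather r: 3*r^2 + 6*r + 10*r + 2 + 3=3*r^2 + 16*r + 5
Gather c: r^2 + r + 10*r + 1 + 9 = r^2 + 11*r + 10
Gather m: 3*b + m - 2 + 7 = 3*b + m + 5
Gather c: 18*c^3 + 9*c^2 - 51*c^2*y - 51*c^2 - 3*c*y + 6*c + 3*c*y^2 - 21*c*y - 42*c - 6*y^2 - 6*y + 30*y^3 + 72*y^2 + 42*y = 18*c^3 + c^2*(-51*y - 42) + c*(3*y^2 - 24*y - 36) + 30*y^3 + 66*y^2 + 36*y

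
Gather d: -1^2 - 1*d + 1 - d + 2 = 2 - 2*d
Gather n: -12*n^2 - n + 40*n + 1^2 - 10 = -12*n^2 + 39*n - 9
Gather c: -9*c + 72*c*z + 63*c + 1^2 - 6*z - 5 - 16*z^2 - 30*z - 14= c*(72*z + 54) - 16*z^2 - 36*z - 18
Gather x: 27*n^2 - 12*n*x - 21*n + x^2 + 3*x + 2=27*n^2 - 21*n + x^2 + x*(3 - 12*n) + 2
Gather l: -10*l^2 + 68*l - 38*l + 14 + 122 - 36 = -10*l^2 + 30*l + 100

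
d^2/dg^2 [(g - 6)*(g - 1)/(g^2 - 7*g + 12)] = 12*(-3*g^2 + 21*g - 37)/(g^6 - 21*g^5 + 183*g^4 - 847*g^3 + 2196*g^2 - 3024*g + 1728)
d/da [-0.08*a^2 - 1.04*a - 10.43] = -0.16*a - 1.04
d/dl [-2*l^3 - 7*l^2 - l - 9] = -6*l^2 - 14*l - 1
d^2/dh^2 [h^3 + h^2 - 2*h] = 6*h + 2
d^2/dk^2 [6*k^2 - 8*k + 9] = 12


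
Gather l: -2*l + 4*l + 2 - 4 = 2*l - 2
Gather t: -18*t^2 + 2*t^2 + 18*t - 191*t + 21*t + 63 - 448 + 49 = -16*t^2 - 152*t - 336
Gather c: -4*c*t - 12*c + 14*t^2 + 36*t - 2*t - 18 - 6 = c*(-4*t - 12) + 14*t^2 + 34*t - 24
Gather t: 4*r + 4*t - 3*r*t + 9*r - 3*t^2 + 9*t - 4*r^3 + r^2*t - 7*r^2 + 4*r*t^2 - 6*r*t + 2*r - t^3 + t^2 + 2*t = -4*r^3 - 7*r^2 + 15*r - t^3 + t^2*(4*r - 2) + t*(r^2 - 9*r + 15)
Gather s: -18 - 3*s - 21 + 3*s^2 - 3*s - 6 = 3*s^2 - 6*s - 45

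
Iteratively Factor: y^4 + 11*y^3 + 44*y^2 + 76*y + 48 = (y + 2)*(y^3 + 9*y^2 + 26*y + 24) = (y + 2)*(y + 4)*(y^2 + 5*y + 6) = (y + 2)^2*(y + 4)*(y + 3)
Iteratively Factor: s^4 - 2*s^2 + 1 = (s + 1)*(s^3 - s^2 - s + 1) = (s - 1)*(s + 1)*(s^2 - 1) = (s - 1)*(s + 1)^2*(s - 1)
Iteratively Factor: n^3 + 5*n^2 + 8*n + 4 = (n + 2)*(n^2 + 3*n + 2) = (n + 1)*(n + 2)*(n + 2)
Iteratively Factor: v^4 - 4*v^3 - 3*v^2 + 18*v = (v)*(v^3 - 4*v^2 - 3*v + 18) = v*(v + 2)*(v^2 - 6*v + 9) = v*(v - 3)*(v + 2)*(v - 3)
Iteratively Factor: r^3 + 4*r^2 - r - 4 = (r - 1)*(r^2 + 5*r + 4) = (r - 1)*(r + 1)*(r + 4)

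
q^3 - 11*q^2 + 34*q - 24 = (q - 6)*(q - 4)*(q - 1)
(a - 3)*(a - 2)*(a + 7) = a^3 + 2*a^2 - 29*a + 42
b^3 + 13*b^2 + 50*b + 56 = (b + 2)*(b + 4)*(b + 7)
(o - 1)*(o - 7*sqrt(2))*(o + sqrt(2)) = o^3 - 6*sqrt(2)*o^2 - o^2 - 14*o + 6*sqrt(2)*o + 14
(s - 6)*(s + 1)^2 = s^3 - 4*s^2 - 11*s - 6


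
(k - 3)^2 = k^2 - 6*k + 9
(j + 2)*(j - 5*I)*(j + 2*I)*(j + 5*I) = j^4 + 2*j^3 + 2*I*j^3 + 25*j^2 + 4*I*j^2 + 50*j + 50*I*j + 100*I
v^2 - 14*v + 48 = (v - 8)*(v - 6)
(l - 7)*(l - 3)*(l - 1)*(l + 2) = l^4 - 9*l^3 + 9*l^2 + 41*l - 42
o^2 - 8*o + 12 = (o - 6)*(o - 2)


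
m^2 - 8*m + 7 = (m - 7)*(m - 1)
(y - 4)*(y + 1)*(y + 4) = y^3 + y^2 - 16*y - 16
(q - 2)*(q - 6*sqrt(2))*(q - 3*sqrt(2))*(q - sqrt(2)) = q^4 - 10*sqrt(2)*q^3 - 2*q^3 + 20*sqrt(2)*q^2 + 54*q^2 - 108*q - 36*sqrt(2)*q + 72*sqrt(2)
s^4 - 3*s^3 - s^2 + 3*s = s*(s - 3)*(s - 1)*(s + 1)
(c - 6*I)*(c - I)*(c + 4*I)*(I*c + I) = I*c^4 + 3*c^3 + I*c^3 + 3*c^2 + 22*I*c^2 + 24*c + 22*I*c + 24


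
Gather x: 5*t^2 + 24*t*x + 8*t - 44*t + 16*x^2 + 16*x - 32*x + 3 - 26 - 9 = 5*t^2 - 36*t + 16*x^2 + x*(24*t - 16) - 32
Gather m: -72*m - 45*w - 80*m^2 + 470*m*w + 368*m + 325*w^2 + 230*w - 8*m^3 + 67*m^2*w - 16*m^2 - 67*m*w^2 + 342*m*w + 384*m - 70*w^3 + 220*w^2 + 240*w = -8*m^3 + m^2*(67*w - 96) + m*(-67*w^2 + 812*w + 680) - 70*w^3 + 545*w^2 + 425*w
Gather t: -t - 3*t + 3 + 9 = 12 - 4*t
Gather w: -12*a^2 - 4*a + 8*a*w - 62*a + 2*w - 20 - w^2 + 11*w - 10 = -12*a^2 - 66*a - w^2 + w*(8*a + 13) - 30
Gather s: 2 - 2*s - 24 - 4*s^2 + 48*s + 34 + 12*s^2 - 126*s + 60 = 8*s^2 - 80*s + 72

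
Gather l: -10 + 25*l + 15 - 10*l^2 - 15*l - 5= -10*l^2 + 10*l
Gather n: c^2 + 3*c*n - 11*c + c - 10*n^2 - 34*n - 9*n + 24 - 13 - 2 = c^2 - 10*c - 10*n^2 + n*(3*c - 43) + 9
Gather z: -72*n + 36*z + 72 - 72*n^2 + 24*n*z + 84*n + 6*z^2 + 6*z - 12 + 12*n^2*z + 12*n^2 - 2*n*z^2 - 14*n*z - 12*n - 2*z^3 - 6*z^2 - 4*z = -60*n^2 - 2*n*z^2 - 2*z^3 + z*(12*n^2 + 10*n + 38) + 60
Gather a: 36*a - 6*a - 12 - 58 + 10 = 30*a - 60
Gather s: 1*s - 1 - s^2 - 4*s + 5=-s^2 - 3*s + 4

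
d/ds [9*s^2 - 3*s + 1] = 18*s - 3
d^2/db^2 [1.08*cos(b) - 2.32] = -1.08*cos(b)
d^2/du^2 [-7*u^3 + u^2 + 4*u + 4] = 2 - 42*u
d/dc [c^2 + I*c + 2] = 2*c + I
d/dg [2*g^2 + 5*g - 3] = 4*g + 5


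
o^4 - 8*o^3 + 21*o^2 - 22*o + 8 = (o - 4)*(o - 2)*(o - 1)^2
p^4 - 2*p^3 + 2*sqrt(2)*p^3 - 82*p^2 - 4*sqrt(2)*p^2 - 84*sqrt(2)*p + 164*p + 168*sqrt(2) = (p - 2)*(p - 6*sqrt(2))*(p + sqrt(2))*(p + 7*sqrt(2))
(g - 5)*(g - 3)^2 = g^3 - 11*g^2 + 39*g - 45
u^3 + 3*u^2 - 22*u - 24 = (u - 4)*(u + 1)*(u + 6)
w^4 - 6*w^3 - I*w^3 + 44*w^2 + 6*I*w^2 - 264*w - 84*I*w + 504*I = (w - 6)*(w - 6*I)*(w - 2*I)*(w + 7*I)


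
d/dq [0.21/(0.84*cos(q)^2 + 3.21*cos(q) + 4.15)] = (0.3528*cos(q) + 0.6741)*sin(q)/(0.84*cos(q)^2 + 3.21*cos(q) + 4.15)^2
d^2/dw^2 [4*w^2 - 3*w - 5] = 8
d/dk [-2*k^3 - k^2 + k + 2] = -6*k^2 - 2*k + 1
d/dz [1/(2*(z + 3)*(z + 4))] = (-z - 7/2)/(z^4 + 14*z^3 + 73*z^2 + 168*z + 144)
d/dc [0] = 0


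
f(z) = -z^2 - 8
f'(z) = -2*z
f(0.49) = -8.24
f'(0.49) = -0.98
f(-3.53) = -20.46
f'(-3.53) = 7.06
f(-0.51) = -8.26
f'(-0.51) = 1.02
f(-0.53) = -8.28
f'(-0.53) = 1.06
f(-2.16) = -12.67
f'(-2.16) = 4.32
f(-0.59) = -8.35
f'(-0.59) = 1.18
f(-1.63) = -10.66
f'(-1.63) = 3.26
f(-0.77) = -8.59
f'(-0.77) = 1.54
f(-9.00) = -89.00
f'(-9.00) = 18.00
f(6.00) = -44.00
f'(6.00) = -12.00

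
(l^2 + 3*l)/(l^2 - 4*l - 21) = l/(l - 7)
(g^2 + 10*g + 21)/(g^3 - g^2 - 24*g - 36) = (g + 7)/(g^2 - 4*g - 12)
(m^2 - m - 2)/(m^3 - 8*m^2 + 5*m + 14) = 1/(m - 7)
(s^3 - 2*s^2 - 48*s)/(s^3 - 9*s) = (s^2 - 2*s - 48)/(s^2 - 9)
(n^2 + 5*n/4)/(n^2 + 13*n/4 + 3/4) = n*(4*n + 5)/(4*n^2 + 13*n + 3)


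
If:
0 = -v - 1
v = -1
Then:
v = -1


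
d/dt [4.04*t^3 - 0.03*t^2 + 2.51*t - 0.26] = 12.12*t^2 - 0.06*t + 2.51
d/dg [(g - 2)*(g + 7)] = 2*g + 5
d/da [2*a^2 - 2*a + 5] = 4*a - 2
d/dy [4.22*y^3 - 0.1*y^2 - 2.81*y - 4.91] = 12.66*y^2 - 0.2*y - 2.81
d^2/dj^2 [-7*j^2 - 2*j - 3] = -14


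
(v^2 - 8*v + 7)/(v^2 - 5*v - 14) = (v - 1)/(v + 2)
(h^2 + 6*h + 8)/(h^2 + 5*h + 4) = (h + 2)/(h + 1)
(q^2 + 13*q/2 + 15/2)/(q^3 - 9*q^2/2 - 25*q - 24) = (q + 5)/(q^2 - 6*q - 16)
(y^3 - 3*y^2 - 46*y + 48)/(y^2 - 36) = (y^2 - 9*y + 8)/(y - 6)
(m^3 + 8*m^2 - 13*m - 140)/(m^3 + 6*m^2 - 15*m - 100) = (m + 7)/(m + 5)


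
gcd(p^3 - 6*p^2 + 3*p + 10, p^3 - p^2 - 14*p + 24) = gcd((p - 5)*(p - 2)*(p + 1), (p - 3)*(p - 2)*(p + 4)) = p - 2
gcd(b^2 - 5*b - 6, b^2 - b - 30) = b - 6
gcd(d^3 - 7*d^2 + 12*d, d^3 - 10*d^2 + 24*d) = d^2 - 4*d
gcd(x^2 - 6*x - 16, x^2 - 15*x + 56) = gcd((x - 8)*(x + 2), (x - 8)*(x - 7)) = x - 8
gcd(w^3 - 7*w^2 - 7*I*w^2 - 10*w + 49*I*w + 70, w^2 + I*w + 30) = w - 5*I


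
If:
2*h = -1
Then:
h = -1/2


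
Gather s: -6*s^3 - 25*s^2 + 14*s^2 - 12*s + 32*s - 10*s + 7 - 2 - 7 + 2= -6*s^3 - 11*s^2 + 10*s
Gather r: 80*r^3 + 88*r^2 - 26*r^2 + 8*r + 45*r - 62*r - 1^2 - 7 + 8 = 80*r^3 + 62*r^2 - 9*r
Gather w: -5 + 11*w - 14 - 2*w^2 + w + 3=-2*w^2 + 12*w - 16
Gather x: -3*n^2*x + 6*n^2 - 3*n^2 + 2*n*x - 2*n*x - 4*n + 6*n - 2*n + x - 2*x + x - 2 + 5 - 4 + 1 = -3*n^2*x + 3*n^2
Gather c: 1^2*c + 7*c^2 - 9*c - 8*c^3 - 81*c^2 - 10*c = -8*c^3 - 74*c^2 - 18*c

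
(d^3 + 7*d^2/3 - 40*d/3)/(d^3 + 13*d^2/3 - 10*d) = (3*d^2 + 7*d - 40)/(3*d^2 + 13*d - 30)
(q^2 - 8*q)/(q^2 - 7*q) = (q - 8)/(q - 7)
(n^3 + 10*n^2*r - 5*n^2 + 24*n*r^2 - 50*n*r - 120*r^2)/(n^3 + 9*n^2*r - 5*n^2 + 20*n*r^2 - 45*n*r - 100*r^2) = (n + 6*r)/(n + 5*r)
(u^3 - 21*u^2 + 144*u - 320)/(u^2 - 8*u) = u - 13 + 40/u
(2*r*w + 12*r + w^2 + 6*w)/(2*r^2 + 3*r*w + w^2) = (w + 6)/(r + w)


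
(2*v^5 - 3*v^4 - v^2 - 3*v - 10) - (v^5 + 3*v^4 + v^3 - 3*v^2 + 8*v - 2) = v^5 - 6*v^4 - v^3 + 2*v^2 - 11*v - 8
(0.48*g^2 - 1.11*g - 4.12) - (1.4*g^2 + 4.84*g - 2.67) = -0.92*g^2 - 5.95*g - 1.45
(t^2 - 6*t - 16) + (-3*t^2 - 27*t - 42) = -2*t^2 - 33*t - 58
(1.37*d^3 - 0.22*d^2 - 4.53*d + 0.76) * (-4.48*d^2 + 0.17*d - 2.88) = -6.1376*d^5 + 1.2185*d^4 + 16.3114*d^3 - 3.5413*d^2 + 13.1756*d - 2.1888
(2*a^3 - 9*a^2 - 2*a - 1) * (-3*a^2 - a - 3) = -6*a^5 + 25*a^4 + 9*a^3 + 32*a^2 + 7*a + 3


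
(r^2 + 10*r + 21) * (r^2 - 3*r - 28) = r^4 + 7*r^3 - 37*r^2 - 343*r - 588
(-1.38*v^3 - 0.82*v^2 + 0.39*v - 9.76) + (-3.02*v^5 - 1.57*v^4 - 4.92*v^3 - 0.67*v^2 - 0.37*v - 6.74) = -3.02*v^5 - 1.57*v^4 - 6.3*v^3 - 1.49*v^2 + 0.02*v - 16.5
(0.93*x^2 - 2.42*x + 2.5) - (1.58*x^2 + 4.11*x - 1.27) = -0.65*x^2 - 6.53*x + 3.77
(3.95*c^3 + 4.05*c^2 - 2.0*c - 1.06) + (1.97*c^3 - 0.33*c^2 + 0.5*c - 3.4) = 5.92*c^3 + 3.72*c^2 - 1.5*c - 4.46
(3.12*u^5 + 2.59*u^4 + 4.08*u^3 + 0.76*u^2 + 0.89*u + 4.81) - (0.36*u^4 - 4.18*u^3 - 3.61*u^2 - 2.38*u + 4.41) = 3.12*u^5 + 2.23*u^4 + 8.26*u^3 + 4.37*u^2 + 3.27*u + 0.399999999999999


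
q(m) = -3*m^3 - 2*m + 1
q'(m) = -9*m^2 - 2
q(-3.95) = 193.79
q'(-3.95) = -142.42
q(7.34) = -1200.02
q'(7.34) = -486.88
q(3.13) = -97.25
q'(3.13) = -90.17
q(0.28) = 0.37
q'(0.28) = -2.71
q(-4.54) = 290.81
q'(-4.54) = -187.50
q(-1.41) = 12.23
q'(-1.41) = -19.89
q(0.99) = -3.89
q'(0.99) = -10.82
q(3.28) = -111.42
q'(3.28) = -98.83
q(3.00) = -86.00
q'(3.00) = -83.00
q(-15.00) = 10156.00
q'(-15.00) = -2027.00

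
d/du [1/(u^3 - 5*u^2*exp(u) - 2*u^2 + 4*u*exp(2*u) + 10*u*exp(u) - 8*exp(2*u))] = (5*u^2*exp(u) - 3*u^2 - 8*u*exp(2*u) + 4*u + 12*exp(2*u) - 10*exp(u))/(u^3 - 5*u^2*exp(u) - 2*u^2 + 4*u*exp(2*u) + 10*u*exp(u) - 8*exp(2*u))^2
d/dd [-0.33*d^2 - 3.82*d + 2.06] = -0.66*d - 3.82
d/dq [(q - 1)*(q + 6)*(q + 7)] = 3*q^2 + 24*q + 29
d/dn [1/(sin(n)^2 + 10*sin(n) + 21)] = -2*(sin(n) + 5)*cos(n)/(sin(n)^2 + 10*sin(n) + 21)^2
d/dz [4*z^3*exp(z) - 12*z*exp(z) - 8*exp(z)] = 4*(z^3 + 3*z^2 - 3*z - 5)*exp(z)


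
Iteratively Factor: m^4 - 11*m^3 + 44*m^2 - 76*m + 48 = (m - 2)*(m^3 - 9*m^2 + 26*m - 24) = (m - 3)*(m - 2)*(m^2 - 6*m + 8) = (m - 3)*(m - 2)^2*(m - 4)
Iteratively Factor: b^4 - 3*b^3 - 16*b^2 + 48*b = (b - 3)*(b^3 - 16*b) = (b - 4)*(b - 3)*(b^2 + 4*b) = b*(b - 4)*(b - 3)*(b + 4)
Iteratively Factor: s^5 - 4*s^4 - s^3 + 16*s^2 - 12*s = (s - 2)*(s^4 - 2*s^3 - 5*s^2 + 6*s) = s*(s - 2)*(s^3 - 2*s^2 - 5*s + 6) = s*(s - 2)*(s + 2)*(s^2 - 4*s + 3) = s*(s - 3)*(s - 2)*(s + 2)*(s - 1)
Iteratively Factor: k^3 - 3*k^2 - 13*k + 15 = (k + 3)*(k^2 - 6*k + 5) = (k - 1)*(k + 3)*(k - 5)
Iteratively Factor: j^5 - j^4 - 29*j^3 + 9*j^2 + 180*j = (j - 3)*(j^4 + 2*j^3 - 23*j^2 - 60*j) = (j - 5)*(j - 3)*(j^3 + 7*j^2 + 12*j) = (j - 5)*(j - 3)*(j + 3)*(j^2 + 4*j) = j*(j - 5)*(j - 3)*(j + 3)*(j + 4)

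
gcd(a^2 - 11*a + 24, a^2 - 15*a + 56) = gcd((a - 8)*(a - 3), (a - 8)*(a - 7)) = a - 8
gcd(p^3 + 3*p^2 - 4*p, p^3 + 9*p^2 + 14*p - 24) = p^2 + 3*p - 4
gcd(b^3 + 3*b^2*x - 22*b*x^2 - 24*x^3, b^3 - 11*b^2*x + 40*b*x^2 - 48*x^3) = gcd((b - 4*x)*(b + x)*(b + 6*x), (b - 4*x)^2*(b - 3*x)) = -b + 4*x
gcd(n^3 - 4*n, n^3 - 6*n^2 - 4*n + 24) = n^2 - 4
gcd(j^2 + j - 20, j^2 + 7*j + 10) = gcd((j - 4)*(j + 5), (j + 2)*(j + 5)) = j + 5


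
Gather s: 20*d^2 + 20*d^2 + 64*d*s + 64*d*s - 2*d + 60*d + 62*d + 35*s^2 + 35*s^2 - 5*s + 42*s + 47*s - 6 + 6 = 40*d^2 + 120*d + 70*s^2 + s*(128*d + 84)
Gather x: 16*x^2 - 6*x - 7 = 16*x^2 - 6*x - 7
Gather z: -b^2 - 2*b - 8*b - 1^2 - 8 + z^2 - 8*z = -b^2 - 10*b + z^2 - 8*z - 9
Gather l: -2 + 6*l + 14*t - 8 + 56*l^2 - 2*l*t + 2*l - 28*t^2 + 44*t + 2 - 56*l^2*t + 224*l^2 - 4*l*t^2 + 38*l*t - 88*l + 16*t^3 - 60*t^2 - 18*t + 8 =l^2*(280 - 56*t) + l*(-4*t^2 + 36*t - 80) + 16*t^3 - 88*t^2 + 40*t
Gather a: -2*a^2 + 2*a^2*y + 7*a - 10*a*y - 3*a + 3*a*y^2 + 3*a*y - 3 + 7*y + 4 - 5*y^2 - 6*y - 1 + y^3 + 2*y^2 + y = a^2*(2*y - 2) + a*(3*y^2 - 7*y + 4) + y^3 - 3*y^2 + 2*y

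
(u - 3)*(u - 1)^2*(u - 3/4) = u^4 - 23*u^3/4 + 43*u^2/4 - 33*u/4 + 9/4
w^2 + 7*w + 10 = (w + 2)*(w + 5)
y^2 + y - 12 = (y - 3)*(y + 4)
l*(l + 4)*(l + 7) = l^3 + 11*l^2 + 28*l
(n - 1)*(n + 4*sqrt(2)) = n^2 - n + 4*sqrt(2)*n - 4*sqrt(2)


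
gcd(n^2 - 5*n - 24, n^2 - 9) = n + 3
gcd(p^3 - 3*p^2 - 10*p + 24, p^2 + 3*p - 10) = p - 2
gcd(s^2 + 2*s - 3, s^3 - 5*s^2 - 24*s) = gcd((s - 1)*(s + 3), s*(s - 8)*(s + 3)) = s + 3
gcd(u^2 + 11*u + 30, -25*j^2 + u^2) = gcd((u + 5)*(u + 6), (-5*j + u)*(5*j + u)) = 1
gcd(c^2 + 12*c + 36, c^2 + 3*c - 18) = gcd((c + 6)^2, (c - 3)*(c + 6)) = c + 6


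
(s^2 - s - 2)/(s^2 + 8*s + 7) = (s - 2)/(s + 7)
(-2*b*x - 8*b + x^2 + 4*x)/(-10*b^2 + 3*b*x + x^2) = (x + 4)/(5*b + x)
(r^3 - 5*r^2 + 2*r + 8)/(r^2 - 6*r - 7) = (r^2 - 6*r + 8)/(r - 7)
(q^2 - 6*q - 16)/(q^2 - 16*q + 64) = (q + 2)/(q - 8)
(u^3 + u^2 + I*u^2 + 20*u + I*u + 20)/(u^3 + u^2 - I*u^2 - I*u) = (u^2 + I*u + 20)/(u*(u - I))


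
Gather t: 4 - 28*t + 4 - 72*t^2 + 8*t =-72*t^2 - 20*t + 8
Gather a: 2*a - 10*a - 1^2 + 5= 4 - 8*a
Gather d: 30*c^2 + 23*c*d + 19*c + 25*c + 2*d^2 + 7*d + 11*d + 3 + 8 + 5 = 30*c^2 + 44*c + 2*d^2 + d*(23*c + 18) + 16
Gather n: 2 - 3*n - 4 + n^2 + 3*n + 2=n^2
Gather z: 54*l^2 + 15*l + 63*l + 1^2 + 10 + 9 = 54*l^2 + 78*l + 20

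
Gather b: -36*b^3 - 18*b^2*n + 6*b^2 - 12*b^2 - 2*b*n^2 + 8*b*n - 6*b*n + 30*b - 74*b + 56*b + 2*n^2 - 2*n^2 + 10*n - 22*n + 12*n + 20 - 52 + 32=-36*b^3 + b^2*(-18*n - 6) + b*(-2*n^2 + 2*n + 12)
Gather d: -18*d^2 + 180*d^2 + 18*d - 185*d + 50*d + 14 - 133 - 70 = 162*d^2 - 117*d - 189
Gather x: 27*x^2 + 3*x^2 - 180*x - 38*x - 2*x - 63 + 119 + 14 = 30*x^2 - 220*x + 70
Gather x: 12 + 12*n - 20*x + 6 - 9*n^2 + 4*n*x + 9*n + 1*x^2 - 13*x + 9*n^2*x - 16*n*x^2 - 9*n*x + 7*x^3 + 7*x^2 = -9*n^2 + 21*n + 7*x^3 + x^2*(8 - 16*n) + x*(9*n^2 - 5*n - 33) + 18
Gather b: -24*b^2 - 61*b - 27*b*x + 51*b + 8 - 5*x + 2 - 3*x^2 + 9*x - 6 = -24*b^2 + b*(-27*x - 10) - 3*x^2 + 4*x + 4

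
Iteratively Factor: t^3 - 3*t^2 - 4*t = (t - 4)*(t^2 + t) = (t - 4)*(t + 1)*(t)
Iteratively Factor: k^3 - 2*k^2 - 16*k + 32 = (k - 4)*(k^2 + 2*k - 8) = (k - 4)*(k + 4)*(k - 2)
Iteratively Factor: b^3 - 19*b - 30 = (b - 5)*(b^2 + 5*b + 6) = (b - 5)*(b + 2)*(b + 3)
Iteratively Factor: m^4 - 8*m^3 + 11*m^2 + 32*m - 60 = (m - 5)*(m^3 - 3*m^2 - 4*m + 12) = (m - 5)*(m - 2)*(m^2 - m - 6) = (m - 5)*(m - 3)*(m - 2)*(m + 2)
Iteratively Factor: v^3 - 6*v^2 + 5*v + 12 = (v - 4)*(v^2 - 2*v - 3) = (v - 4)*(v - 3)*(v + 1)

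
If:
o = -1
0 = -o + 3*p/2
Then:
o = -1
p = -2/3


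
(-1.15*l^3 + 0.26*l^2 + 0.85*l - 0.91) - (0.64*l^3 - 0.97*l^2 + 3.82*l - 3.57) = -1.79*l^3 + 1.23*l^2 - 2.97*l + 2.66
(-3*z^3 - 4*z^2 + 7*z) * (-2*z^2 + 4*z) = 6*z^5 - 4*z^4 - 30*z^3 + 28*z^2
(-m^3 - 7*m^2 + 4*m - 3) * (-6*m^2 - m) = 6*m^5 + 43*m^4 - 17*m^3 + 14*m^2 + 3*m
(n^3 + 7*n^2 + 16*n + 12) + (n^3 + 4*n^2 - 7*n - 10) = 2*n^3 + 11*n^2 + 9*n + 2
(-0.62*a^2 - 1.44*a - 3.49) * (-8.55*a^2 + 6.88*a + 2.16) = 5.301*a^4 + 8.0464*a^3 + 18.5931*a^2 - 27.1216*a - 7.5384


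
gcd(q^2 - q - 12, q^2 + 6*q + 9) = q + 3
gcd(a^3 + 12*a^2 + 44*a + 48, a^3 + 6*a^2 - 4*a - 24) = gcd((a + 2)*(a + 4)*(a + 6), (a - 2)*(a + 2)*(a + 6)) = a^2 + 8*a + 12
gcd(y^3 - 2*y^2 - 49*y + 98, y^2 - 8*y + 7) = y - 7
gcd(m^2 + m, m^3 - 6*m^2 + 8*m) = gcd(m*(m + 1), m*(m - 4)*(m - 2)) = m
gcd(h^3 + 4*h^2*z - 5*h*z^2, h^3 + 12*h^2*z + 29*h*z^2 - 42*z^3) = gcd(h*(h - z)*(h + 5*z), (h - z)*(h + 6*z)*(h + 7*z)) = -h + z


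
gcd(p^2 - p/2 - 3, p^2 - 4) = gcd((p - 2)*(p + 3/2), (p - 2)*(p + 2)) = p - 2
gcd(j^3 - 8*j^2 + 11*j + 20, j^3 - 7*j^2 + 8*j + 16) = j^2 - 3*j - 4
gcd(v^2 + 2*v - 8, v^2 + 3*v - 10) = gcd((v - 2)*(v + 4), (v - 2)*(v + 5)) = v - 2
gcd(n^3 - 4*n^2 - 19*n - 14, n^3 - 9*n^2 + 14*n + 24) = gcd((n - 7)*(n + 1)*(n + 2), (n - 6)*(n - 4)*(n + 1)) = n + 1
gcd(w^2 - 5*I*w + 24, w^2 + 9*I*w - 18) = w + 3*I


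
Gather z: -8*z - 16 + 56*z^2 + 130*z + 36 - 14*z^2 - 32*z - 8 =42*z^2 + 90*z + 12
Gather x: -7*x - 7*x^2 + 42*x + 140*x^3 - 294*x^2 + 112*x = 140*x^3 - 301*x^2 + 147*x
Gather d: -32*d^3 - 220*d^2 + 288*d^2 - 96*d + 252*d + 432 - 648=-32*d^3 + 68*d^2 + 156*d - 216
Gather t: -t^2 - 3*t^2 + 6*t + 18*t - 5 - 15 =-4*t^2 + 24*t - 20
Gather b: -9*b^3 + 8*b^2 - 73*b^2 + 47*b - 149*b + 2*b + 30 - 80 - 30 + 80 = -9*b^3 - 65*b^2 - 100*b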